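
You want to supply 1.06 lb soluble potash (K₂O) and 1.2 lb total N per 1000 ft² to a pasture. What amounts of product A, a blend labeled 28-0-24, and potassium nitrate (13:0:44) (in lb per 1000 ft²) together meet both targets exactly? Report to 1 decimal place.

4.2 lb product A, 0.1 lb potassium nitrate

With a, b = lb per 1000 ft² of product A and potassium nitrate:
K₂O: 0.24·a + 0.44·b = 1.06
N: 0.28·a + 0.13·b = 1.2
Solving simultaneously: a = 4.2413, b = 0.0956522.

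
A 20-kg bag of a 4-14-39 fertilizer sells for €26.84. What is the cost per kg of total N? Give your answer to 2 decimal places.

€33.55 per kg N

N in bag = 20 × 4% = 0.8 kg.
Cost per kg N = €26.84 / 0.8 = €33.5500.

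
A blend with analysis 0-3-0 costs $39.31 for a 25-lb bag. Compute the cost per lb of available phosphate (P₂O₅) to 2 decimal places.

P₂O₅ in bag = 25 × 3% = 0.75 lb.
Cost per lb P₂O₅ = $39.31 / 0.75 = $52.4133.

$52.41 per lb P₂O₅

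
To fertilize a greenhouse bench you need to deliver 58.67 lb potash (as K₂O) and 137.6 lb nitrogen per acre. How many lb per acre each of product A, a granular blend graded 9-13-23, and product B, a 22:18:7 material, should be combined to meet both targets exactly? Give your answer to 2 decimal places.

73.94 lb product A, 595.21 lb product B

With a, b = lb per acre of product A and product B:
K₂O: 0.23·a + 0.07·b = 58.67
N: 0.09·a + 0.22·b = 137.6
Solving simultaneously: a = 73.9368, b = 595.208.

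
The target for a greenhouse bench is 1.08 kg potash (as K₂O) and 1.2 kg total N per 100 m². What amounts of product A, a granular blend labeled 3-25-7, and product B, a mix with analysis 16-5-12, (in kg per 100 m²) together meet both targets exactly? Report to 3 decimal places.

Let a = kg of product A, b = kg of product B (per 100 m²).
K₂O: 0.07·a + 0.12·b = 1.08
N: 0.03·a + 0.16·b = 1.2
Eliminate b: (row1) − 0.12/0.16·(row2) → 0.0475·a = 0.18, so a = 3.78947.
Then b = (1.2 − 0.03·3.78947) / 0.16 = 6.78947.

3.789 kg product A, 6.789 kg product B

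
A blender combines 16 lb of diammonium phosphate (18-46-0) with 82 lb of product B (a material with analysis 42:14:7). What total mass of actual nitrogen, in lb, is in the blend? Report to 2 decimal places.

N mass = 18%×16 + 42%×82 = 37.32 lb.

37.32 lb N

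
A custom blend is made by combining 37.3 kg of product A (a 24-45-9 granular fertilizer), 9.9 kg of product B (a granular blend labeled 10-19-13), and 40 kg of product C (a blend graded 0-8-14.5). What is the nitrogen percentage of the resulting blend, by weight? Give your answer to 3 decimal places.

Total mass = 37.3 + 9.9 + 40 = 87.2 kg.
N mass = 24%×37.3 + 10%×9.9 + 0%×40 = 9.942 kg.
% N = 9.942 / 87.2 = 11.4014%.

11.401% N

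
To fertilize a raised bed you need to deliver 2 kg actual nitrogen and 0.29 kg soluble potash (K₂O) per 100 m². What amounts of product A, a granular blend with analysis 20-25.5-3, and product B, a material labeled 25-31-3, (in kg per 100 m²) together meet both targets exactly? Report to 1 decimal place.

Per-100 m² balance (a = product A, b = product B):
N: 0.2·a + 0.25·b = 2
K₂O: 0.03·a + 0.03·b = 0.29
Solving simultaneously: a = 8.33333, b = 1.33333.

8.3 kg product A, 1.3 kg product B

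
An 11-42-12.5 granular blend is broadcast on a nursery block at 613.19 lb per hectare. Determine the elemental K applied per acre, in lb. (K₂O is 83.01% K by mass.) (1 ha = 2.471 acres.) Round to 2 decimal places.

25.75 lb K per acre

K₂O per hectare = 613.19 × 12.5% = 76.6488 lb.
Elemental K = 76.6488 × 0.8301 = 63.6261 lb per hectare.
Convert to per acre: 63.6261 × 0.404694 = 25.7491 lb.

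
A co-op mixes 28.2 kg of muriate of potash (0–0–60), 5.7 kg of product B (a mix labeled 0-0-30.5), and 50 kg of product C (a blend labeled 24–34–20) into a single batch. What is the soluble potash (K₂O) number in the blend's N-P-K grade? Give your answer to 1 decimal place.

34.2% K₂O

Total mass = 28.2 + 5.7 + 50 = 83.9 kg.
K₂O mass = 60%×28.2 + 30.5%×5.7 + 20%×50 = 28.6585 kg.
% K₂O = 28.6585 / 83.9 = 34.1579%.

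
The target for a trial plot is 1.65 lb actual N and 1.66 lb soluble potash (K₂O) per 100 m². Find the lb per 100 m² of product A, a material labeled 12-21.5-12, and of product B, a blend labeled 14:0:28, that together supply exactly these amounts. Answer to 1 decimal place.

13.7 lb product A, 0.1 lb product B

With a, b = lb per 100 m² of product A and product B:
N: 0.12·a + 0.14·b = 1.65
K₂O: 0.12·a + 0.28·b = 1.66
Solving simultaneously: a = 13.6667, b = 0.0714286.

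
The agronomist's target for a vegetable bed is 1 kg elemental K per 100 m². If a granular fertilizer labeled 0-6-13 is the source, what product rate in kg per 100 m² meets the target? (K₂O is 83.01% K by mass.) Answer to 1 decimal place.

9.3 kg of product per hundred sq m

As K₂O: 1 / 0.8301 = 1.20467 kg per 100 m².
Product per 100 m² = 1.20467 / 13% = 9.26672 kg.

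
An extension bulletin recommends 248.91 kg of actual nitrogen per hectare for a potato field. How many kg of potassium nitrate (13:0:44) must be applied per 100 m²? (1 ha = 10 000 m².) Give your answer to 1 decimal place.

19.1 kg of product per hundred sq m

Product per hectare = 248.91 / 13% = 1914.69 kg.
Convert to per 100 m²: 1914.69 × 0.01 = 19.1469 kg.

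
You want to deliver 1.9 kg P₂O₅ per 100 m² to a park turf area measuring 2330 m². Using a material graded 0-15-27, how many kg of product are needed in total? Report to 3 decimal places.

295.133 kg

Product per 100 m² = 1.9 / 15% = 12.6667 kg.
Total product = 12.6667 × 2330 / 100 = 295.1333 kg.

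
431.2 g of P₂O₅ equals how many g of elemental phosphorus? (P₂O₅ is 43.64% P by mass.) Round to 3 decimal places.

P = 431.2 × 0.4364 = 188.1757 g.

188.176 g P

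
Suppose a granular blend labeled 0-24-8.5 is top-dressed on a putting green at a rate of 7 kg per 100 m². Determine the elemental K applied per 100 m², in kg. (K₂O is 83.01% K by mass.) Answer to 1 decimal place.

K₂O per 100 m² = 7 × 8.5% = 0.595 kg.
Elemental K = 0.595 × 0.8301 = 0.493909 kg per 100 m².

0.5 kg K per hundred sq m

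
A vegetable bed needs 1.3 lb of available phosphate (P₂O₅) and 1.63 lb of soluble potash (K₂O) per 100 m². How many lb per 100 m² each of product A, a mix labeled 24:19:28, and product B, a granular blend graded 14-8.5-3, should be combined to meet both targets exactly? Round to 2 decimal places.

Let a = lb of product A, b = lb of product B (per 100 m²).
P₂O₅: 0.19·a + 0.085·b = 1.3
K₂O: 0.28·a + 0.03·b = 1.63
Eliminate a: (row1) − 0.19/0.28·(row2) → 0.0646429·b = 0.193929, so b = 3.
Back-substitute: a = (1.3 − 0.085·3) / 0.19 = 5.5.

5.50 lb product A, 3.00 lb product B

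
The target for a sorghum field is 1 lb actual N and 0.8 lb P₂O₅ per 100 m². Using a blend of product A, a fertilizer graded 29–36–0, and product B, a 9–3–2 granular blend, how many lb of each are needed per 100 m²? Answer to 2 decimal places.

With a, b = lb per 100 m² of product A and product B:
N: 0.29·a + 0.09·b = 1
P₂O₅: 0.36·a + 0.03·b = 0.8
Eliminate a: (row1) − 0.29/0.36·(row2) → 0.0658333·b = 0.355556, so b = 5.40084.
Back-substitute: a = (1 − 0.09·5.40084) / 0.29 = 1.77215.

1.77 lb product A, 5.40 lb product B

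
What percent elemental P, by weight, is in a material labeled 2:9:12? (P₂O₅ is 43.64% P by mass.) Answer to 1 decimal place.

3.9% P

%P = 9 × 0.4364 = 3.9276%.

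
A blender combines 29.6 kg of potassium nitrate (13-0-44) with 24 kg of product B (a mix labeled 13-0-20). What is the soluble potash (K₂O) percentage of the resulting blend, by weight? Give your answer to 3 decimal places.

Total mass = 29.6 + 24 = 53.6 kg.
K₂O mass = 44%×29.6 + 20%×24 = 17.824 kg.
% K₂O = 17.824 / 53.6 = 33.2537%.

33.254% K₂O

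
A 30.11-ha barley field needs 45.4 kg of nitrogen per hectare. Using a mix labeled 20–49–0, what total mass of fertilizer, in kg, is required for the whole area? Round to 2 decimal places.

Product per hectare = 45.4 / 20% = 227 kg.
Total product = 227 × 30.11 = 6834.97 kg.

6834.97 kg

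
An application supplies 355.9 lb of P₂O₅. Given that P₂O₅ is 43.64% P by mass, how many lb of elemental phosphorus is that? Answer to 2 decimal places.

155.31 lb P

P = 355.9 × 0.4364 = 155.3148 lb.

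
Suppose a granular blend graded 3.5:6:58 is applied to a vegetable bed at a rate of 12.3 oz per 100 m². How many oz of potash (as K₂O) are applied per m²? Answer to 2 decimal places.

0.07 oz K₂O per sq m

K₂O per 100 m² = 12.3 × 58% = 7.134 oz.
Convert to per m²: 7.134 × 0.01 = 0.07134 oz.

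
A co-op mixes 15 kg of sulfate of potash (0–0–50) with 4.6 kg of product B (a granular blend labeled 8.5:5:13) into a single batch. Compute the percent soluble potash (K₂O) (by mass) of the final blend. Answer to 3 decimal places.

41.316% K₂O

Total mass = 15 + 4.6 = 19.6 kg.
K₂O mass = 50%×15 + 13%×4.6 = 8.098 kg.
% K₂O = 8.098 / 19.6 = 41.3163%.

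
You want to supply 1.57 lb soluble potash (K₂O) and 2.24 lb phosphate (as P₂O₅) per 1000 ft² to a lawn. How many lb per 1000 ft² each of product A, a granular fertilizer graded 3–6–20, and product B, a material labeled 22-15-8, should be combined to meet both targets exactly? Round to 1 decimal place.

Let a = lb of product A, b = lb of product B (per 1000 ft²).
K₂O: 0.2·a + 0.08·b = 1.57
P₂O₅: 0.06·a + 0.15·b = 2.24
Solving simultaneously: a = 2.23413, b = 14.0397.

2.2 lb product A, 14.0 lb product B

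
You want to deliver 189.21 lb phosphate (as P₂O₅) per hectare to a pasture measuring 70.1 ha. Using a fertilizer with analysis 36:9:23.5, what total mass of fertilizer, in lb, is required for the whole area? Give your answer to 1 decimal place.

Product per hectare = 189.21 / 9% = 2102.33 lb.
Total product = 2102.33 × 70.1 = 147373.57 lb.

147373.6 lb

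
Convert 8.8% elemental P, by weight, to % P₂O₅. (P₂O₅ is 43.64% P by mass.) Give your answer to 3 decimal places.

20.165% P₂O₅

%P₂O₅ = 8.8 / 0.4364 = 20.16499%.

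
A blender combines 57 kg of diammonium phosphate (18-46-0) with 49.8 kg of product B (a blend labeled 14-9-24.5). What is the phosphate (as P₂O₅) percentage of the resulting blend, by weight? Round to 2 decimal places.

28.75% P₂O₅

Total mass = 57 + 49.8 = 106.8 kg.
P₂O₅ mass = 46%×57 + 9%×49.8 = 30.702 kg.
% P₂O₅ = 30.702 / 106.8 = 28.7472%.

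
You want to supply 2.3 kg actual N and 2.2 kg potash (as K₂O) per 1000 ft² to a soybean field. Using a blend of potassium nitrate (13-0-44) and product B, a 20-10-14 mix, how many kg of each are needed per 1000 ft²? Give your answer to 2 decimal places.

1.69 kg potassium nitrate, 10.40 kg product B

Let a = kg of potassium nitrate, b = kg of product B (per 1000 ft²).
N: 0.13·a + 0.2·b = 2.3
K₂O: 0.44·a + 0.14·b = 2.2
Eliminate b: (row1) − 0.2/0.14·(row2) → -0.498571·a = -0.842857, so a = 1.69054.
Then b = (2.2 − 0.44·1.69054) / 0.14 = 10.4011.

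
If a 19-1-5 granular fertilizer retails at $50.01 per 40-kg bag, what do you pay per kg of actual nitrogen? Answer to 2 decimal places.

N in bag = 40 × 19% = 7.6 kg.
Cost per kg N = $50.01 / 7.6 = $6.5803.

$6.58 per kg N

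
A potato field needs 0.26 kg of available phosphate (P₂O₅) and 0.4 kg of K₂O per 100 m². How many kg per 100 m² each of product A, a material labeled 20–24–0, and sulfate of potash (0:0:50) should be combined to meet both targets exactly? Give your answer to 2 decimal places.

Let a = kg of product A, b = kg of sulfate of potash (per 100 m²).
P₂O₅: 0.24·a + 0·b = 0.26
K₂O: 0·a + 0.5·b = 0.4
Solving simultaneously: a = 1.08333, b = 0.8.

1.08 kg product A, 0.80 kg sulfate of potash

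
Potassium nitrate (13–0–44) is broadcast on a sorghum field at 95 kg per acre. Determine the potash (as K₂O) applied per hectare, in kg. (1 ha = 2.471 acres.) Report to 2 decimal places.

K₂O per acre = 95 × 44% = 41.8 kg.
Convert to per hectare: 41.8 × 2.471 = 103.288 kg.

103.29 kg K₂O per hectare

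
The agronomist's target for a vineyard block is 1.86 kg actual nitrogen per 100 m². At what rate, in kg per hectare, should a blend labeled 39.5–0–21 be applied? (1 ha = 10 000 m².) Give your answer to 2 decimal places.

470.89 kg of product per hectare

Product per 100 m² = 1.86 / 39.5% = 4.70886 kg.
Convert to per hectare: 4.70886 × 100 = 470.886 kg.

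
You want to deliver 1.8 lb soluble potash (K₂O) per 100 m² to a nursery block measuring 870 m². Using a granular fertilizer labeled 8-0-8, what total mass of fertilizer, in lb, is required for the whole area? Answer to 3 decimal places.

195.750 lb

Product per 100 m² = 1.8 / 8% = 22.5 lb.
Total product = 22.5 × 870 / 100 = 195.75 lb.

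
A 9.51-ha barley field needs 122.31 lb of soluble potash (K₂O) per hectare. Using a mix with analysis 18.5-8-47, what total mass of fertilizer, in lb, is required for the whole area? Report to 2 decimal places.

2474.83 lb

Product per hectare = 122.31 / 47% = 260.234 lb.
Total product = 260.234 × 9.51 = 2474.826 lb.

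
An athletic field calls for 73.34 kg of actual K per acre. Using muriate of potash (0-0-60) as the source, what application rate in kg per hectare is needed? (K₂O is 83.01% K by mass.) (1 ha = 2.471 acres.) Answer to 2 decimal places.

363.86 kg of product per hectare

As K₂O: 73.34 / 0.8301 = 88.3508 kg per acre.
Product per acre = 88.3508 / 60% = 147.251 kg.
Convert to per hectare: 147.251 × 2.471 = 363.858 kg.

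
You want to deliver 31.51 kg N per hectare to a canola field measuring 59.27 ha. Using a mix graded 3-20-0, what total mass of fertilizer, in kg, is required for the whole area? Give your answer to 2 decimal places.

Product per hectare = 31.51 / 3% = 1050.33 kg.
Total product = 1050.33 × 59.27 = 62253.257 kg.

62253.26 kg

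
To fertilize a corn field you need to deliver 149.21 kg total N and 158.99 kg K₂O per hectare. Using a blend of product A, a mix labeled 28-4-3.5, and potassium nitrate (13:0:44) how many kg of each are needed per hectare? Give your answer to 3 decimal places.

379.129 kg product A, 331.183 kg potassium nitrate

Let a = kg of product A, b = kg of potassium nitrate (per hectare).
N: 0.28·a + 0.13·b = 149.21
K₂O: 0.035·a + 0.44·b = 158.99
Solving simultaneously: a = 379.1294, b = 331.1829.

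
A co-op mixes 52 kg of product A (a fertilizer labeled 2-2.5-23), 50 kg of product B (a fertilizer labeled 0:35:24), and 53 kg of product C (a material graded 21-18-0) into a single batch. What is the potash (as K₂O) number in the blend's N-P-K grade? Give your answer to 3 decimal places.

15.458% K₂O

Total mass = 52 + 50 + 53 = 155 kg.
K₂O mass = 23%×52 + 24%×50 + 0%×53 = 23.96 kg.
% K₂O = 23.96 / 155 = 15.4581%.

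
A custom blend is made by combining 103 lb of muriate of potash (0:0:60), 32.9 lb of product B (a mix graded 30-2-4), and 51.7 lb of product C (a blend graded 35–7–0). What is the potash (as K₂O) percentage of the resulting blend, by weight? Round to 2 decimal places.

Total mass = 103 + 32.9 + 51.7 = 187.6 lb.
K₂O mass = 60%×103 + 4%×32.9 + 0%×51.7 = 63.116 lb.
% K₂O = 63.116 / 187.6 = 33.6439%.

33.64% K₂O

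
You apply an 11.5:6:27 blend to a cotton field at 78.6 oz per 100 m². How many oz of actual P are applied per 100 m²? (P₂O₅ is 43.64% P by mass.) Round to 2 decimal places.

P₂O₅ per 100 m² = 78.6 × 6% = 4.716 oz.
Elemental P = 4.716 × 0.4364 = 2.05806 oz per 100 m².

2.06 oz P per hundred sq m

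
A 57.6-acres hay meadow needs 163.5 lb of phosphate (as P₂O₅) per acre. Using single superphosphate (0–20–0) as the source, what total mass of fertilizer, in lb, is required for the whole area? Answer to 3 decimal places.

47088.000 lb

Product per acre = 163.5 / 20% = 817.5 lb.
Total product = 817.5 × 57.6 = 47088 lb.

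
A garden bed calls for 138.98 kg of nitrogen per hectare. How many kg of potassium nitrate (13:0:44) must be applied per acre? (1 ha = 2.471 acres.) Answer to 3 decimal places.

432.650 kg of product per acre

Product per hectare = 138.98 / 13% = 1069.08 kg.
Convert to per acre: 1069.08 × 0.404694 = 432.6495 kg.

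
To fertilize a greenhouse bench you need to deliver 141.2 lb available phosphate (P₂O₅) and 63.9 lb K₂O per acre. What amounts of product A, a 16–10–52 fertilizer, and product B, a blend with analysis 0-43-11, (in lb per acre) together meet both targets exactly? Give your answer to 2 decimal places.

56.19 lb product A, 315.31 lb product B

Let a = lb of product A, b = lb of product B (per acre).
P₂O₅: 0.1·a + 0.43·b = 141.2
K₂O: 0.52·a + 0.11·b = 63.9
From row1: a = (141.2 − 0.43·b) / 0.1.
Into row2: 0.52·(141.2 − 0.43·b)/0.1 + 0.11·b = 63.9 → b = 315.306, a = 56.1853.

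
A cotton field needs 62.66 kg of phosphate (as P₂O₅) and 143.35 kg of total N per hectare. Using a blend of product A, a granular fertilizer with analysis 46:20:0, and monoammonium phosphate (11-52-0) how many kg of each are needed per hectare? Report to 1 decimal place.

Per-hectare balance (a = product A, b = monoammonium phosphate):
P₂O₅: 0.2·a + 0.52·b = 62.66
N: 0.46·a + 0.11·b = 143.35
Eliminate a: (row1) − 0.2/0.46·(row2) → 0.472174·b = 0.333913, so b = 0.707182.
Back-substitute: a = (62.66 − 0.52·0.707182) / 0.2 = 311.461.

311.5 kg product A, 0.7 kg monoammonium phosphate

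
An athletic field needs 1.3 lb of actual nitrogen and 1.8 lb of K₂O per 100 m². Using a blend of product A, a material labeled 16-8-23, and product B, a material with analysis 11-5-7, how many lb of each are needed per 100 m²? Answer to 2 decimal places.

7.59 lb product A, 0.78 lb product B

Per-100 m² balance (a = product A, b = product B):
N: 0.16·a + 0.11·b = 1.3
K₂O: 0.23·a + 0.07·b = 1.8
From row1: a = (1.3 − 0.11·b) / 0.16.
Into row2: 0.23·(1.3 − 0.11·b)/0.16 + 0.07·b = 1.8 → b = 0.780142, a = 7.58865.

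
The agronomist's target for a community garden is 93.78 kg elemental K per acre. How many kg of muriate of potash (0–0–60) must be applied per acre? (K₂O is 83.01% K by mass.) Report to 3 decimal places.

188.291 kg of product per acre

As K₂O: 93.78 / 0.8301 = 112.974 kg per acre.
Product per acre = 112.974 / 60% = 188.2906 kg.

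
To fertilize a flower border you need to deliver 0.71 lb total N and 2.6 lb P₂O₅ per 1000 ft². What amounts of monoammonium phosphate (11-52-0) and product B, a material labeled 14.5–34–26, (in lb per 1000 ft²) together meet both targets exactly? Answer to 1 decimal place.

3.6 lb monoammonium phosphate, 2.2 lb product B

Per-1000 ft² balance (a = monoammonium phosphate, b = product B):
N: 0.11·a + 0.145·b = 0.71
P₂O₅: 0.52·a + 0.34·b = 2.6
Solving simultaneously: a = 3.56842, b = 2.18947.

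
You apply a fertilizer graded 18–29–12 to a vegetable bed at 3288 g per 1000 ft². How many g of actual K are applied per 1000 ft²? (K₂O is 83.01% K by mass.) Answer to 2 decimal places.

K₂O per 1000 ft² = 3288 × 12% = 394.56 g.
Elemental K = 394.56 × 0.8301 = 327.524 g per 1000 ft².

327.52 g K per thousand sq ft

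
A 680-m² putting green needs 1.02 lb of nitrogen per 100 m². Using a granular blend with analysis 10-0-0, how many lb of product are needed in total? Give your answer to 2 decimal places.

Product per 100 m² = 1.02 / 10% = 10.2 lb.
Total product = 10.2 × 680 / 100 = 69.36 lb.

69.36 lb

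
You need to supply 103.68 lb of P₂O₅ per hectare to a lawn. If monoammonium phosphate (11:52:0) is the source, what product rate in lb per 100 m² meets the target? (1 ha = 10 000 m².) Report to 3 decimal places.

Product per hectare = 103.68 / 52% = 199.385 lb.
Convert to per 100 m²: 199.385 × 0.01 = 1.99385 lb.

1.994 lb of product per hundred sq m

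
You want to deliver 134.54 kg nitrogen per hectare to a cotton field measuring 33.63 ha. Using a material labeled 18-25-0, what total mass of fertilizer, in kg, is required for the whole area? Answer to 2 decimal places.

Product per hectare = 134.54 / 18% = 747.444 kg.
Total product = 747.444 × 33.63 = 25136.557 kg.

25136.56 kg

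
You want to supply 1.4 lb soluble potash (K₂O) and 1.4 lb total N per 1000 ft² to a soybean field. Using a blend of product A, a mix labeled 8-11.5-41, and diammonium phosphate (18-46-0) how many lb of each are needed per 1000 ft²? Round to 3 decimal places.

3.415 lb product A, 6.260 lb diammonium phosphate

With a, b = lb per 1000 ft² of product A and diammonium phosphate:
K₂O: 0.41·a + 0·b = 1.4
N: 0.08·a + 0.18·b = 1.4
Solving simultaneously: a = 3.41463, b = 6.26016.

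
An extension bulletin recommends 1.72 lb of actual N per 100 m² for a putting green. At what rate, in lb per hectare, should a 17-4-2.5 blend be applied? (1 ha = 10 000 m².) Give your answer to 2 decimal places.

Product per 100 m² = 1.72 / 17% = 10.1176 lb.
Convert to per hectare: 10.1176 × 100 = 1011.7647 lb.

1011.76 lb of product per hectare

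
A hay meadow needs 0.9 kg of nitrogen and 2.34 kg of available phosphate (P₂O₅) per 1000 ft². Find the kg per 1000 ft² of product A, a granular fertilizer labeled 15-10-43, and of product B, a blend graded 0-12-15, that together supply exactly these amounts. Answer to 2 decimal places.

6.00 kg product A, 14.50 kg product B

Let a = kg of product A, b = kg of product B (per 1000 ft²).
N: 0.15·a + 0·b = 0.9
P₂O₅: 0.1·a + 0.12·b = 2.34
Eliminate a: (row1) − 0.15/0.1·(row2) → -0.18·b = -2.61, so b = 14.5.
Back-substitute: a = (0.9 − 0·14.5) / 0.15 = 6.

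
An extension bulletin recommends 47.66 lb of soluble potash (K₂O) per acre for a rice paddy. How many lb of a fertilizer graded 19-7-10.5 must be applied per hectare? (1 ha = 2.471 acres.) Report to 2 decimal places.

Product per acre = 47.66 / 10.5% = 453.905 lb.
Convert to per hectare: 453.905 × 2.471 = 1121.599 lb.

1121.60 lb of product per hectare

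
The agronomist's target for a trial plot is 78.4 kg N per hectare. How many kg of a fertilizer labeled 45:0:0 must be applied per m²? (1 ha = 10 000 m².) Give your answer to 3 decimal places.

0.017 kg of product per sq m

Product per hectare = 78.4 / 45% = 174.222 kg.
Convert to per m²: 174.222 × 0.0001 = 0.0174222 kg.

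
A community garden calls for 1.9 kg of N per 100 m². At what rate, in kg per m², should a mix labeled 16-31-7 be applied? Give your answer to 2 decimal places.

0.12 kg of product per sq m

Product per 100 m² = 1.9 / 16% = 11.875 kg.
Convert to per m²: 11.875 × 0.01 = 0.11875 kg.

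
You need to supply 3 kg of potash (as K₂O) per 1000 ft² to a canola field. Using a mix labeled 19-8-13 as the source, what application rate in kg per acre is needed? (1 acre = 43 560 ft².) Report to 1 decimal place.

1005.2 kg of product per acre

Product per 1000 ft² = 3 / 13% = 23.0769 kg.
Convert to per acre: 23.0769 × 43.56 = 1005.23 kg.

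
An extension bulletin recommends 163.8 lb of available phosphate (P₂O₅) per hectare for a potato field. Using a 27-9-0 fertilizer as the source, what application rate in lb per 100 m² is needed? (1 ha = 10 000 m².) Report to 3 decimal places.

Product per hectare = 163.8 / 9% = 1820 lb.
Convert to per 100 m²: 1820 × 0.01 = 18.2 lb.

18.200 lb of product per hundred sq m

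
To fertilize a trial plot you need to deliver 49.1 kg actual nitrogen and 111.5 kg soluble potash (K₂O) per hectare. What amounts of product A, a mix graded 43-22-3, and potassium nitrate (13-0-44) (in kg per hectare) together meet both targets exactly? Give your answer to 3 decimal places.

With a, b = kg per hectare of product A and potassium nitrate:
N: 0.43·a + 0.13·b = 49.1
K₂O: 0.03·a + 0.44·b = 111.5
Solving simultaneously: a = 38.3648, b = 250.7933.

38.365 kg product A, 250.793 kg potassium nitrate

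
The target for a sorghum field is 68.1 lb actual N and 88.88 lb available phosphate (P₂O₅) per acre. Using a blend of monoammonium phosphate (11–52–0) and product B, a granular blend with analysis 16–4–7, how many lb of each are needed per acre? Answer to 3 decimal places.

145.898 lb monoammonium phosphate, 325.320 lb product B

Let a = lb of monoammonium phosphate, b = lb of product B (per acre).
N: 0.11·a + 0.16·b = 68.1
P₂O₅: 0.52·a + 0.04·b = 88.88
Eliminate a: (row1) − 0.11/0.52·(row2) → 0.151538·b = 49.2985, so b = 325.3198.
Back-substitute: a = (68.1 − 0.16·325.3198) / 0.11 = 145.89848.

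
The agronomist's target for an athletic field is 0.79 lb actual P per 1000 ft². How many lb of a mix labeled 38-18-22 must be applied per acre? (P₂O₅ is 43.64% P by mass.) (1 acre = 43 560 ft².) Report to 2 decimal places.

As P₂O₅: 0.79 / 0.4364 = 1.81027 lb per 1000 ft².
Product per 1000 ft² = 1.81027 / 18% = 10.057 lb.
Convert to per acre: 10.057 × 43.56 = 438.084 lb.

438.08 lb of product per acre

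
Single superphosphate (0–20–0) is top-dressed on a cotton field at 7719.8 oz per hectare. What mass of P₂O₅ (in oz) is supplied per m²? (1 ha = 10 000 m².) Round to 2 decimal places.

0.15 oz P₂O₅ per sq m

P₂O₅ per hectare = 7719.8 × 20% = 1543.96 oz.
Convert to per m²: 1543.96 × 0.0001 = 0.154396 oz.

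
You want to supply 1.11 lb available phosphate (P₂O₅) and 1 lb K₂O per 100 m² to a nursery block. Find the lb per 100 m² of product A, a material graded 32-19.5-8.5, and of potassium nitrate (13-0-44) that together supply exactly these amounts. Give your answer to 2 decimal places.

Let a = lb of product A, b = lb of potassium nitrate (per 100 m²).
P₂O₅: 0.195·a + 0·b = 1.11
K₂O: 0.085·a + 0.44·b = 1
Eliminate b: (row1) − 0/0.44·(row2) → 0.195·a = 1.11, so a = 5.69231.
Then b = (1 − 0.085·5.69231) / 0.44 = 1.17308.

5.69 lb product A, 1.17 lb potassium nitrate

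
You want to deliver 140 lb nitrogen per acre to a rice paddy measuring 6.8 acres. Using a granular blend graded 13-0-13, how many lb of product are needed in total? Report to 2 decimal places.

Product per acre = 140 / 13% = 1076.92 lb.
Total product = 1076.92 × 6.8 = 7323.077 lb.

7323.08 lb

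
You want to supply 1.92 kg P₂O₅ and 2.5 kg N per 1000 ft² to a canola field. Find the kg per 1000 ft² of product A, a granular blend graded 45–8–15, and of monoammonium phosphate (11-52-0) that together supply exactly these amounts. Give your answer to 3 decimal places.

4.835 kg product A, 2.948 kg monoammonium phosphate

With a, b = kg per 1000 ft² of product A and monoammonium phosphate:
P₂O₅: 0.08·a + 0.52·b = 1.92
N: 0.45·a + 0.11·b = 2.5
Solving simultaneously: a = 4.83481, b = 2.94849.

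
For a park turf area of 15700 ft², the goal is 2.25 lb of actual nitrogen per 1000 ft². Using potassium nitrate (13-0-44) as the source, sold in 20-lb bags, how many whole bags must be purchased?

Product per 1000 ft² = 2.25 / 13% = 17.3077 lb.
Total product = 17.3077 × 15700 / 1000 = 271.731 lb.
Bags = ⌈271.731 / 20⌉ = 14.

14 bags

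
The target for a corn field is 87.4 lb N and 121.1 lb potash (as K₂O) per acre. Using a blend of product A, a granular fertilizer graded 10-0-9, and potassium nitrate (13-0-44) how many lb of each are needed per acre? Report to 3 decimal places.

703.189 lb product A, 131.393 lb potassium nitrate

With a, b = lb per acre of product A and potassium nitrate:
N: 0.1·a + 0.13·b = 87.4
K₂O: 0.09·a + 0.44·b = 121.1
From row1: a = (87.4 − 0.13·b) / 0.1.
Into row2: 0.09·(87.4 − 0.13·b)/0.1 + 0.44·b = 121.1 → b = 131.3932, a = 703.1889.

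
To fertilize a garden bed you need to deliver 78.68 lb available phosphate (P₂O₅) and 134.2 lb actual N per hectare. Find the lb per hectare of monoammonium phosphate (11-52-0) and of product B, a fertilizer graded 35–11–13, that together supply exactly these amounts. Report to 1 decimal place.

Let a = lb of monoammonium phosphate, b = lb of product B (per hectare).
P₂O₅: 0.52·a + 0.11·b = 78.68
N: 0.11·a + 0.35·b = 134.2
Eliminate b: (row1) − 0.11/0.35·(row2) → 0.485429·a = 36.5029, so a = 75.1972.
Then b = (134.2 − 0.11·75.1972) / 0.35 = 359.795.

75.2 lb monoammonium phosphate, 359.8 lb product B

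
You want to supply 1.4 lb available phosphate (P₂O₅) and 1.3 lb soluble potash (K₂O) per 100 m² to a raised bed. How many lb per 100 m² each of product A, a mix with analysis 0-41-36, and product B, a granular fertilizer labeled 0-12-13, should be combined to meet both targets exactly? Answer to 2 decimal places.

Let a = lb of product A, b = lb of product B (per 100 m²).
P₂O₅: 0.41·a + 0.12·b = 1.4
K₂O: 0.36·a + 0.13·b = 1.3
From row1: a = (1.4 − 0.12·b) / 0.41.
Into row2: 0.36·(1.4 − 0.12·b)/0.41 + 0.13·b = 1.3 → b = 2.87129, a = 2.57426.

2.57 lb product A, 2.87 lb product B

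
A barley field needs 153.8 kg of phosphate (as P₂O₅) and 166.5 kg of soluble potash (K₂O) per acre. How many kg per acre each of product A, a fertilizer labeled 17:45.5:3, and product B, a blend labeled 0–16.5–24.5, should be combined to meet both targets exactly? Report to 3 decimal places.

95.832 kg product A, 667.857 kg product B

Let a = kg of product A, b = kg of product B (per acre).
P₂O₅: 0.455·a + 0.165·b = 153.8
K₂O: 0.03·a + 0.245·b = 166.5
Solving simultaneously: a = 95.83196, b = 667.8573.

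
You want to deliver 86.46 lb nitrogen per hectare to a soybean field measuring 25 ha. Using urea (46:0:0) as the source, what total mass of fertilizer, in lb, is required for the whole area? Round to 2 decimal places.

Product per hectare = 86.46 / 46% = 187.957 lb.
Total product = 187.957 × 25 = 4698.913 lb.

4698.91 lb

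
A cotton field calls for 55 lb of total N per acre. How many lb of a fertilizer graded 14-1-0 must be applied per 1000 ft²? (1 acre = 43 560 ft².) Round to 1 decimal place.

9.0 lb of product per thousand sq ft

Product per acre = 55 / 14% = 392.857 lb.
Convert to per 1000 ft²: 392.857 × 0.0229568 = 9.01876 lb.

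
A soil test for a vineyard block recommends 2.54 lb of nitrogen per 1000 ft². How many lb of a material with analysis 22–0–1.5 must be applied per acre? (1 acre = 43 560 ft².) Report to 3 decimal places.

502.920 lb of product per acre

Product per 1000 ft² = 2.54 / 22% = 11.5455 lb.
Convert to per acre: 11.5455 × 43.56 = 502.92 lb.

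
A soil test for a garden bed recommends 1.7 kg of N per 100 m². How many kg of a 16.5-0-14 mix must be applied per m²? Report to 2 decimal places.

Product per 100 m² = 1.7 / 16.5% = 10.303 kg.
Convert to per m²: 10.303 × 0.01 = 0.10303 kg.

0.10 kg of product per sq m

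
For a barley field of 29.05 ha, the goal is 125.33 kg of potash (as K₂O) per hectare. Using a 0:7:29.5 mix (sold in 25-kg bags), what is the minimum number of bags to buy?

Product per hectare = 125.33 / 29.5% = 424.847 kg.
Total product = 424.847 × 29.05 = 12341.8 kg.
Bags = ⌈12341.8 / 25⌉ = 494.

494 bags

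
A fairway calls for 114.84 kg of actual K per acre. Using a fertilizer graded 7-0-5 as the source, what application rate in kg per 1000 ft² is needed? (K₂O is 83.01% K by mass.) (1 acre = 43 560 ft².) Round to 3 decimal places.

As K₂O: 114.84 / 0.8301 = 138.345 kg per acre.
Product per acre = 138.345 / 5% = 2766.9 kg.
Convert to per 1000 ft²: 2766.9 × 0.0229568 = 63.5192 kg.

63.519 kg of product per thousand sq ft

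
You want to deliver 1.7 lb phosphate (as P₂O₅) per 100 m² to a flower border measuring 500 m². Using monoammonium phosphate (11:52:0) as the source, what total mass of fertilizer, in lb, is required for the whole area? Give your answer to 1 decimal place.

Product per 100 m² = 1.7 / 52% = 3.26923 lb.
Total product = 3.26923 × 500 / 100 = 16.3462 lb.

16.3 lb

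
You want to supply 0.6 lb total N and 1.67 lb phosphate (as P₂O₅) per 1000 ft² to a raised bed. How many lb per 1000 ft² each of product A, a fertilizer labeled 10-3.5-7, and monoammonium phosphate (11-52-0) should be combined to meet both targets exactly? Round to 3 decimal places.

Per-1000 ft² balance (a = product A, b = monoammonium phosphate):
N: 0.1·a + 0.11·b = 0.6
P₂O₅: 0.035·a + 0.52·b = 1.67
Solving simultaneously: a = 2.66459, b = 3.03219.

2.665 lb product A, 3.032 lb monoammonium phosphate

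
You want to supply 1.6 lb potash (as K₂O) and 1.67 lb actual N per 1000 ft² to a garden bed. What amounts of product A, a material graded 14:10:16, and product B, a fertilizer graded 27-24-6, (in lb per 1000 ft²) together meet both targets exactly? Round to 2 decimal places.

9.53 lb product A, 1.24 lb product B

With a, b = lb per 1000 ft² of product A and product B:
K₂O: 0.16·a + 0.06·b = 1.6
N: 0.14·a + 0.27·b = 1.67
Solving simultaneously: a = 9.53448, b = 1.24138.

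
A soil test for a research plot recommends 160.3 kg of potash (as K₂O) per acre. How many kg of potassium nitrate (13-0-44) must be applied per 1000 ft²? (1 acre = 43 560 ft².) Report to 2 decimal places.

8.36 kg of product per thousand sq ft

Product per acre = 160.3 / 44% = 364.318 kg.
Convert to per 1000 ft²: 364.318 × 0.0229568 = 8.36359 kg.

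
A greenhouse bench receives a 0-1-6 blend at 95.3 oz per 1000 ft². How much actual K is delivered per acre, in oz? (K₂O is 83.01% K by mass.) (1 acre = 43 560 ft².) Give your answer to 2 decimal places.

206.76 oz K per acre

K₂O per 1000 ft² = 95.3 × 6% = 5.718 oz.
Elemental K = 5.718 × 0.8301 = 4.74651 oz per 1000 ft².
Convert to per acre: 4.74651 × 43.56 = 206.758 oz.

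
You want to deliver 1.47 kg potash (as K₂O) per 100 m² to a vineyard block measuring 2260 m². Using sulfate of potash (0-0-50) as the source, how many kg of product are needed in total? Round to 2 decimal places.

Product per 100 m² = 1.47 / 50% = 2.94 kg.
Total product = 2.94 × 2260 / 100 = 66.444 kg.

66.44 kg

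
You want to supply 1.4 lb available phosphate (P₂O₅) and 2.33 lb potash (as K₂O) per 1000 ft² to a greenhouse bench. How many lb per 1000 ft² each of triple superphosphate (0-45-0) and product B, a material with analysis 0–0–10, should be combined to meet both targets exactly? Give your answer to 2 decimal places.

3.11 lb triple superphosphate, 23.30 lb product B

Let a = lb of triple superphosphate, b = lb of product B (per 1000 ft²).
P₂O₅: 0.45·a + 0·b = 1.4
K₂O: 0·a + 0.1·b = 2.33
Solving simultaneously: a = 3.11111, b = 23.3.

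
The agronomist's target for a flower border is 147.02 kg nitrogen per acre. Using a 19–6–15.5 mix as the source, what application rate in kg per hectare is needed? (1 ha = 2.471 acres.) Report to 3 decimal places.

1912.034 kg of product per hectare

Product per acre = 147.02 / 19% = 773.789 kg.
Convert to per hectare: 773.789 × 2.471 = 1912.0338 kg.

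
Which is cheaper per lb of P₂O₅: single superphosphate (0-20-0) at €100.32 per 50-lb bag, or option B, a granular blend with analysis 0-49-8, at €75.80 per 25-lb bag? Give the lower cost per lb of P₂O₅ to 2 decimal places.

€6.19 per lb P₂O₅ (option B)

single superphosphate: P₂O₅ per bag = 50 × 20% = 10 lb; cost = 100.32 / 10 = €10.0320/lb P₂O₅.
option B: P₂O₅ per bag = 25 × 49% = 12.25 lb; cost = 75.80 / 12.25 = €6.1878/lb P₂O₅.
option B is cheaper.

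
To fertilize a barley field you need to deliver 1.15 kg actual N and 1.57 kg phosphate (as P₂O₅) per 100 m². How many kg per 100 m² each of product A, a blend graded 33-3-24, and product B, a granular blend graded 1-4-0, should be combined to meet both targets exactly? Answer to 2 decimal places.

Per-100 m² balance (a = product A, b = product B):
N: 0.33·a + 0.01·b = 1.15
P₂O₅: 0.03·a + 0.04·b = 1.57
Solving simultaneously: a = 2.34884, b = 37.4884.

2.35 kg product A, 37.49 kg product B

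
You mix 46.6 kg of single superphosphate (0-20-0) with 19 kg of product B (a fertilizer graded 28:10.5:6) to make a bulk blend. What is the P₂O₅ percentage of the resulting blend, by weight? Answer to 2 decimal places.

Total mass = 46.6 + 19 = 65.6 kg.
P₂O₅ mass = 20%×46.6 + 10.5%×19 = 11.315 kg.
% P₂O₅ = 11.315 / 65.6 = 17.2485%.

17.25% P₂O₅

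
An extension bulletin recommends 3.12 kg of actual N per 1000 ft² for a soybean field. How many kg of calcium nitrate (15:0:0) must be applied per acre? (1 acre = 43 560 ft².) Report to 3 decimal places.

Product per 1000 ft² = 3.12 / 15% = 20.8 kg.
Convert to per acre: 20.8 × 43.56 = 906.048 kg.

906.048 kg of product per acre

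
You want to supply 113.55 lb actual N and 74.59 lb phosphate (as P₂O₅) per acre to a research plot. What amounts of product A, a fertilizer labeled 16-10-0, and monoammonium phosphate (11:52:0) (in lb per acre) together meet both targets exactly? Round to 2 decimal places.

Per-acre balance (a = product A, b = monoammonium phosphate):
N: 0.16·a + 0.11·b = 113.55
P₂O₅: 0.1·a + 0.52·b = 74.59
Solving simultaneously: a = 704.1704, b = 8.02493.

704.17 lb product A, 8.02 lb monoammonium phosphate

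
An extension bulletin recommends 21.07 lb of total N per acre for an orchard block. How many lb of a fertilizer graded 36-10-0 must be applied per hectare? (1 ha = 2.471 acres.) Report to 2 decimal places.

144.62 lb of product per hectare

Product per acre = 21.07 / 36% = 58.5278 lb.
Convert to per hectare: 58.5278 × 2.471 = 144.622 lb.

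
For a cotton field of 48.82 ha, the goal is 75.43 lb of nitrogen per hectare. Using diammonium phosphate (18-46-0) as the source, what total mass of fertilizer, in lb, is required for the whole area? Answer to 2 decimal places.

20458.29 lb

Product per hectare = 75.43 / 18% = 419.056 lb.
Total product = 419.056 × 48.82 = 20458.292 lb.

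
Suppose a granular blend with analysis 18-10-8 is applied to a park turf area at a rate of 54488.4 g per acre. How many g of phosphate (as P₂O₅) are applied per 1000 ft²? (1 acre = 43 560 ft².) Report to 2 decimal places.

P₂O₅ per acre = 54488.4 × 10% = 5448.84 g.
Convert to per 1000 ft²: 5448.84 × 0.0229568 = 125.088 g.

125.09 g P₂O₅ per thousand sq ft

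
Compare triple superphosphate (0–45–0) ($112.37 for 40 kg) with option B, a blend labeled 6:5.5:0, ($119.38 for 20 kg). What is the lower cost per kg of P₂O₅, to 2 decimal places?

$6.24 per kg P₂O₅ (triple superphosphate)

triple superphosphate: P₂O₅ per bag = 40 × 45% = 18 kg; cost = 112.37 / 18 = $6.2428/kg P₂O₅.
option B: P₂O₅ per bag = 20 × 5.5% = 1.1 kg; cost = 119.38 / 1.1 = $108.5273/kg P₂O₅.
triple superphosphate is cheaper.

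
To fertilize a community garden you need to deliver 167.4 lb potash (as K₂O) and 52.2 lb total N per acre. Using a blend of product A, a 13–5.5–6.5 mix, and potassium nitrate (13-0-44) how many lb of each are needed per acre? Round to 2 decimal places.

24.74 lb product A, 376.80 lb potassium nitrate

Let a = lb of product A, b = lb of potassium nitrate (per acre).
K₂O: 0.065·a + 0.44·b = 167.4
N: 0.13·a + 0.13·b = 52.2
Eliminate a: (row1) − 0.065/0.13·(row2) → 0.375·b = 141.3, so b = 376.8.
Back-substitute: a = (167.4 − 0.44·376.8) / 0.065 = 24.7385.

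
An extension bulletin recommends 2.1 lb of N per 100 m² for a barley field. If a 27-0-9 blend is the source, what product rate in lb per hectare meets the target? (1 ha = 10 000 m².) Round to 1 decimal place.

Product per 100 m² = 2.1 / 27% = 7.77778 lb.
Convert to per hectare: 7.77778 × 100 = 777.778 lb.

777.8 lb of product per hectare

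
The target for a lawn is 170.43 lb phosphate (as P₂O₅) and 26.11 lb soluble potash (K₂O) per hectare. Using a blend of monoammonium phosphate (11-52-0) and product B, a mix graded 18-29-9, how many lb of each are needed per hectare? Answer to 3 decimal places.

165.957 lb monoammonium phosphate, 290.111 lb product B

Let a = lb of monoammonium phosphate, b = lb of product B (per hectare).
P₂O₅: 0.52·a + 0.29·b = 170.43
K₂O: 0·a + 0.09·b = 26.11
Solving simultaneously: a = 165.9573, b = 290.1111.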